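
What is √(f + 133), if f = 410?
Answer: √543 ≈ 23.302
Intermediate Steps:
√(f + 133) = √(410 + 133) = √543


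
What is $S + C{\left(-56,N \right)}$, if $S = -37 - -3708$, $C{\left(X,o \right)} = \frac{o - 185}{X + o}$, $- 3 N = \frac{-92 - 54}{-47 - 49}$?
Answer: $\frac{29897640}{8137} \approx 3674.3$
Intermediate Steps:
$N = - \frac{73}{144}$ ($N = - \frac{\left(-92 - 54\right) \frac{1}{-47 - 49}}{3} = - \frac{\left(-146\right) \frac{1}{-96}}{3} = - \frac{\left(-146\right) \left(- \frac{1}{96}\right)}{3} = \left(- \frac{1}{3}\right) \frac{73}{48} = - \frac{73}{144} \approx -0.50694$)
$C{\left(X,o \right)} = \frac{-185 + o}{X + o}$
$S = 3671$ ($S = -37 + 3708 = 3671$)
$S + C{\left(-56,N \right)} = 3671 + \frac{-185 - \frac{73}{144}}{-56 - \frac{73}{144}} = 3671 + \frac{1}{- \frac{8137}{144}} \left(- \frac{26713}{144}\right) = 3671 - - \frac{26713}{8137} = 3671 + \frac{26713}{8137} = \frac{29897640}{8137}$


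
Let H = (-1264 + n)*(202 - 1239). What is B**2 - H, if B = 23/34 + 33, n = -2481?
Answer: -4488090115/1156 ≈ -3.8824e+6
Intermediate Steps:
B = 1145/34 (B = 23*(1/34) + 33 = 23/34 + 33 = 1145/34 ≈ 33.676)
H = 3883565 (H = (-1264 - 2481)*(202 - 1239) = -3745*(-1037) = 3883565)
B**2 - H = (1145/34)**2 - 1*3883565 = 1311025/1156 - 3883565 = -4488090115/1156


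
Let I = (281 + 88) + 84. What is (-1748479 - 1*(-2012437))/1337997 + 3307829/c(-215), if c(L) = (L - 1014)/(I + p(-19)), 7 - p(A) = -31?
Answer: -724366509115167/548132771 ≈ -1.3215e+6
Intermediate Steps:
p(A) = 38 (p(A) = 7 - 1*(-31) = 7 + 31 = 38)
I = 453 (I = 369 + 84 = 453)
c(L) = -1014/491 + L/491 (c(L) = (L - 1014)/(453 + 38) = (-1014 + L)/491 = (-1014 + L)*(1/491) = -1014/491 + L/491)
(-1748479 - 1*(-2012437))/1337997 + 3307829/c(-215) = (-1748479 - 1*(-2012437))/1337997 + 3307829/(-1014/491 + (1/491)*(-215)) = (-1748479 + 2012437)*(1/1337997) + 3307829/(-1014/491 - 215/491) = 263958*(1/1337997) + 3307829/(-1229/491) = 87986/445999 + 3307829*(-491/1229) = 87986/445999 - 1624144039/1229 = -724366509115167/548132771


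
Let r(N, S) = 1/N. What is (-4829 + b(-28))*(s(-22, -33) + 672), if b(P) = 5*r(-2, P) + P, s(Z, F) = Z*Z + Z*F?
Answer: -9145579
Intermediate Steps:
s(Z, F) = Z² + F*Z
b(P) = -5/2 + P (b(P) = 5/(-2) + P = 5*(-½) + P = -5/2 + P)
(-4829 + b(-28))*(s(-22, -33) + 672) = (-4829 + (-5/2 - 28))*(-22*(-33 - 22) + 672) = (-4829 - 61/2)*(-22*(-55) + 672) = -9719*(1210 + 672)/2 = -9719/2*1882 = -9145579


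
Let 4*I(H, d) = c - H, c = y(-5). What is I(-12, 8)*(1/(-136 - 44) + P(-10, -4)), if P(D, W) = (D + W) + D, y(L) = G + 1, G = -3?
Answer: -4321/72 ≈ -60.014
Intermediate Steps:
y(L) = -2 (y(L) = -3 + 1 = -2)
P(D, W) = W + 2*D
c = -2
I(H, d) = -½ - H/4 (I(H, d) = (-2 - H)/4 = -½ - H/4)
I(-12, 8)*(1/(-136 - 44) + P(-10, -4)) = (-½ - ¼*(-12))*(1/(-136 - 44) + (-4 + 2*(-10))) = (-½ + 3)*(1/(-180) + (-4 - 20)) = 5*(-1/180 - 24)/2 = (5/2)*(-4321/180) = -4321/72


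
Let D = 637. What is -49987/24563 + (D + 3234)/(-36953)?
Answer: -39637816/18524011 ≈ -2.1398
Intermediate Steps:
-49987/24563 + (D + 3234)/(-36953) = -49987/24563 + (637 + 3234)/(-36953) = -49987*1/24563 + 3871*(-1/36953) = -7141/3509 - 553/5279 = -39637816/18524011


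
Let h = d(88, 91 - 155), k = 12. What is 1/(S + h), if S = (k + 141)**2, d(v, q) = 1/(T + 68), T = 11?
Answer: 79/1849312 ≈ 4.2719e-5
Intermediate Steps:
d(v, q) = 1/79 (d(v, q) = 1/(11 + 68) = 1/79)
S = 23409 (S = (12 + 141)**2 = 153**2 = 23409)
h = 1/79 ≈ 0.012658
1/(S + h) = 1/(23409 + 1/79) = 1/(1849312/79) = 79/1849312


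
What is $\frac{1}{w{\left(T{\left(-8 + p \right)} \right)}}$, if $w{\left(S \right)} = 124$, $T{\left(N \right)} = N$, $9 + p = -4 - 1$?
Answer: $\frac{1}{124} \approx 0.0080645$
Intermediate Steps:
$p = -14$ ($p = -9 - 5 = -14$)
$\frac{1}{w{\left(T{\left(-8 + p \right)} \right)}} = \frac{1}{124}$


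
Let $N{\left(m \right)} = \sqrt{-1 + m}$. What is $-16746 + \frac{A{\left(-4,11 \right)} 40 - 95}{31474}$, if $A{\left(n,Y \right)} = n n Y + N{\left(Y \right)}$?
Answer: $- \frac{527056659}{31474} + \frac{20 \sqrt{10}}{15737} \approx -16746.0$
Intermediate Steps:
$A{\left(n,Y \right)} = \sqrt{-1 + Y} + Y n^{2}$ ($A{\left(n,Y \right)} = n n Y + \sqrt{-1 + Y} = n^{2} Y + \sqrt{-1 + Y} = Y n^{2} + \sqrt{-1 + Y} = \sqrt{-1 + Y} + Y n^{2}$)
$-16746 + \frac{A{\left(-4,11 \right)} 40 - 95}{31474} = -16746 + \frac{\left(\sqrt{-1 + 11} + 11 \left(-4\right)^{2}\right) 40 - 95}{31474} = -16746 + \left(\left(\sqrt{10} + 11 \cdot 16\right) 40 - 95\right) \frac{1}{31474} = -16746 + \left(\left(\sqrt{10} + 176\right) 40 - 95\right) \frac{1}{31474} = -16746 + \left(\left(176 + \sqrt{10}\right) 40 - 95\right) \frac{1}{31474} = -16746 + \left(\left(7040 + 40 \sqrt{10}\right) - 95\right) \frac{1}{31474} = -16746 + \left(6945 + 40 \sqrt{10}\right) \frac{1}{31474} = -16746 + \left(\frac{6945}{31474} + \frac{20 \sqrt{10}}{15737}\right) = - \frac{527056659}{31474} + \frac{20 \sqrt{10}}{15737}$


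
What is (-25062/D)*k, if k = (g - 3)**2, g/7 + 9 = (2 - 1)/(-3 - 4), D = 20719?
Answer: -112503318/20719 ≈ -5430.0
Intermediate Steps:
g = -64 (g = -63 + 7*((2 - 1)/(-3 - 4)) = -63 + 7*(1/(-7)) = -63 + 7*(1*(-1/7)) = -63 + 7*(-1/7) = -63 - 1 = -64)
k = 4489 (k = (-64 - 3)**2 = (-67)**2 = 4489)
(-25062/D)*k = -25062/20719*4489 = -112503318/20719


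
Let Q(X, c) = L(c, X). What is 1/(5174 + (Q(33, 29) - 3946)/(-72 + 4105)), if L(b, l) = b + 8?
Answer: 4033/20862833 ≈ 0.00019331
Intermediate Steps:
L(b, l) = 8 + b
Q(X, c) = 8 + c
1/(5174 + (Q(33, 29) - 3946)/(-72 + 4105)) = 1/(5174 + ((8 + 29) - 3946)/(-72 + 4105)) = 1/(5174 + (37 - 3946)/4033) = 1/(5174 - 3909*1/4033) = 1/(5174 - 3909/4033) = 1/(20862833/4033) = 4033/20862833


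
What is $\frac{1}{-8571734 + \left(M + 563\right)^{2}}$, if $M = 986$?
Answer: $- \frac{1}{6172333} \approx -1.6201 \cdot 10^{-7}$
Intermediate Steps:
$\frac{1}{-8571734 + \left(M + 563\right)^{2}} = \frac{1}{-8571734 + \left(986 + 563\right)^{2}} = \frac{1}{-8571734 + 1549^{2}} = \frac{1}{-8571734 + 2399401} = \frac{1}{-6172333} = - \frac{1}{6172333}$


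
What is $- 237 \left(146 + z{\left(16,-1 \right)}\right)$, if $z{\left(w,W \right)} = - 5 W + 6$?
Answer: $-37209$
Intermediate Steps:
$z{\left(w,W \right)} = 6 - 5 W$
$- 237 \left(146 + z{\left(16,-1 \right)}\right) = - 237 \left(146 + \left(6 - -5\right)\right) = - 237 \left(146 + \left(6 + 5\right)\right) = - 237 \left(146 + 11\right) = \left(-237\right) 157 = -37209$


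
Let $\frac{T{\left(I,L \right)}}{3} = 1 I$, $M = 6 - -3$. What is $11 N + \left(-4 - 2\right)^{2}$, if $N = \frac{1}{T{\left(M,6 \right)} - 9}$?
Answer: $\frac{659}{18} \approx 36.611$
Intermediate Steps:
$M = 9$ ($M = 6 + 3 = 9$)
$T{\left(I,L \right)} = 3 I$ ($T{\left(I,L \right)} = 3 \cdot 1 I = 3 I$)
$N = \frac{1}{18}$ ($N = \frac{1}{3 \cdot 9 - 9} = \frac{1}{27 - 9} = \frac{1}{18} \approx 0.055556$)
$11 N + \left(-4 - 2\right)^{2} = 11 \cdot \frac{1}{18} + \left(-4 - 2\right)^{2} = \frac{11}{18} + \left(-6\right)^{2} = \frac{11}{18} + 36 = \frac{659}{18}$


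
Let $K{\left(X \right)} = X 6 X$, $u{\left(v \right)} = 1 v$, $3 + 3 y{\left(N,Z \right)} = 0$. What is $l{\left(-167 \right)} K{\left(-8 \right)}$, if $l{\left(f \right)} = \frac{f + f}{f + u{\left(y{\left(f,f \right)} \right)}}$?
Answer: $\frac{5344}{7} \approx 763.43$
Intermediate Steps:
$y{\left(N,Z \right)} = -1$ ($y{\left(N,Z \right)} = -1 + \frac{1}{3} \cdot 0 = -1 + 0 = -1$)
$u{\left(v \right)} = v$
$K{\left(X \right)} = 6 X^{2}$ ($K{\left(X \right)} = 6 X X = 6 X^{2}$)
$l{\left(f \right)} = \frac{2 f}{-1 + f}$ ($l{\left(f \right)} = \frac{f + f}{f - 1} = \frac{2 f}{-1 + f}$)
$l{\left(-167 \right)} K{\left(-8 \right)} = 2 \left(-167\right) \frac{1}{-1 - 167} \cdot 6 \left(-8\right)^{2} = 2 \left(-167\right) \frac{1}{-168} \cdot 6 \cdot 64 = 2 \left(-167\right) \left(- \frac{1}{168}\right) 384 = \frac{167}{84} \cdot 384 = \frac{5344}{7}$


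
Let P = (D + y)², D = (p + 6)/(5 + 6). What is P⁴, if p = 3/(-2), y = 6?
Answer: 156225851787813921/54875873536 ≈ 2.8469e+6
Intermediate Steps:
p = -3/2 (p = 3*(-½) = -3/2 ≈ -1.5000)
D = 9/22 (D = (-3/2 + 6)/(5 + 6) = (9/2)/11 = (9/2)*(1/11) = 9/22 ≈ 0.40909)
P = 19881/484 (P = (9/22 + 6)² = (141/22)² = 19881/484 ≈ 41.076)
P⁴ = (19881/484)⁴ = 156225851787813921/54875873536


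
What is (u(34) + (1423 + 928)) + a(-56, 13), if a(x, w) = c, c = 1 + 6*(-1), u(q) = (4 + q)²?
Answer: 3790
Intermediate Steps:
c = -5 (c = 1 - 6 = -5)
a(x, w) = -5
(u(34) + (1423 + 928)) + a(-56, 13) = ((4 + 34)² + (1423 + 928)) - 5 = (38² + 2351) - 5 = (1444 + 2351) - 5 = 3795 - 5 = 3790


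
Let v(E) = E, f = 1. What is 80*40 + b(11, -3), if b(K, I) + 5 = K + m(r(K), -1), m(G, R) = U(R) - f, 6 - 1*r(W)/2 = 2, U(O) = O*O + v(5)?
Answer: 3211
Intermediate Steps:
U(O) = 5 + O**2 (U(O) = O*O + 5 = O**2 + 5 = 5 + O**2)
r(W) = 8 (r(W) = 12 - 2*2 = 12 - 4 = 8)
m(G, R) = 4 + R**2 (m(G, R) = (5 + R**2) - 1*1 = (5 + R**2) - 1 = 4 + R**2)
b(K, I) = K (b(K, I) = -5 + (K + (4 + (-1)**2)) = -5 + (K + (4 + 1)) = -5 + (K + 5) = -5 + (5 + K) = K)
80*40 + b(11, -3) = 80*40 + 11 = 3200 + 11 = 3211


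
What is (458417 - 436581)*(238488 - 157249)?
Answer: 1773934804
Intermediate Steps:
(458417 - 436581)*(238488 - 157249) = 21836*81239 = 1773934804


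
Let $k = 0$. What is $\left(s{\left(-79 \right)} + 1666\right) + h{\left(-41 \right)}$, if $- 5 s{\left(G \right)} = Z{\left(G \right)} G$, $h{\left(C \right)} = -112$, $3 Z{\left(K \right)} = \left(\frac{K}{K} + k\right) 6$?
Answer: $\frac{7928}{5} \approx 1585.6$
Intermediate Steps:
$Z{\left(K \right)} = 2$ ($Z{\left(K \right)} = \frac{\left(\frac{K}{K} + 0\right) 6}{3} = \frac{\left(1 + 0\right) 6}{3} = \frac{1 \cdot 6}{3} = \frac{1}{3} \cdot 6 = 2$)
$s{\left(G \right)} = - \frac{2 G}{5}$
$\left(s{\left(-79 \right)} + 1666\right) + h{\left(-41 \right)} = \left(\left(- \frac{2}{5}\right) \left(-79\right) + 1666\right) - 112 = \left(\frac{158}{5} + 1666\right) - 112 = \frac{8488}{5} - 112 = \frac{7928}{5}$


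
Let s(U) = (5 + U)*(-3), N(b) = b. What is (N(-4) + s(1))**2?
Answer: 484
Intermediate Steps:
s(U) = -15 - 3*U
(N(-4) + s(1))**2 = (-4 + (-15 - 3*1))**2 = (-4 + (-15 - 3))**2 = (-4 - 18)**2 = (-22)**2 = 484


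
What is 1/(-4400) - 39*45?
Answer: -7722001/4400 ≈ -1755.0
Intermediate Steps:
1/(-4400) - 39*45 = -1/4400 - 1*1755 = -1/4400 - 1755 = -7722001/4400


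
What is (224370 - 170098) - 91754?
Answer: -37482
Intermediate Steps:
(224370 - 170098) - 91754 = 54272 - 91754 = -37482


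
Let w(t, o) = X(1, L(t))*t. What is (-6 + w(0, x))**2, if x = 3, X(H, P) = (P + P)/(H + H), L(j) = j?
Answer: 36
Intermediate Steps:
X(H, P) = P/H (X(H, P) = (2*P)/((2*H)) = (2*P)*(1/(2*H)) = P/H)
w(t, o) = t**2 (w(t, o) = (t/1)*t = (t*1)*t = t*t = t**2)
(-6 + w(0, x))**2 = (-6 + 0**2)**2 = (-6 + 0)**2 = (-6)**2 = 36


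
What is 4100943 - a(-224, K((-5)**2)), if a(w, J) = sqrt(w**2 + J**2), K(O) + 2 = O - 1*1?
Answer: 4100943 - 2*sqrt(12665) ≈ 4.1007e+6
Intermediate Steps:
K(O) = -3 + O (K(O) = -2 + (O - 1*1) = -2 + (O - 1) = -2 + (-1 + O) = -3 + O)
a(w, J) = sqrt(J**2 + w**2)
4100943 - a(-224, K((-5)**2)) = 4100943 - sqrt((-3 + (-5)**2)**2 + (-224)**2) = 4100943 - sqrt((-3 + 25)**2 + 50176) = 4100943 - sqrt(22**2 + 50176) = 4100943 - sqrt(484 + 50176) = 4100943 - sqrt(50660) = 4100943 - 2*sqrt(12665)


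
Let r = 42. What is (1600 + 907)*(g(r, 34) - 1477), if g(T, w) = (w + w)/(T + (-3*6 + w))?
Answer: -107297093/29 ≈ -3.6999e+6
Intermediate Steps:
g(T, w) = 2*w/(-18 + T + w) (g(T, w) = (2*w)/(T + (-18 + w)) = (2*w)/(-18 + T + w) = 2*w/(-18 + T + w))
(1600 + 907)*(g(r, 34) - 1477) = (1600 + 907)*(2*34/(-18 + 42 + 34) - 1477) = 2507*(2*34/58 - 1477) = 2507*(2*34*(1/58) - 1477) = 2507*(34/29 - 1477) = 2507*(-42799/29) = -107297093/29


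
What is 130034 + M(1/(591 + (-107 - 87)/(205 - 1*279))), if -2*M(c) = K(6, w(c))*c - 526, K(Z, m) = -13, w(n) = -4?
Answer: 5723687097/43928 ≈ 1.3030e+5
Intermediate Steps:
M(c) = 263 + 13*c/2 (M(c) = -(-13*c - 526)/2 = -(-526 - 13*c)/2 = 263 + 13*c/2)
130034 + M(1/(591 + (-107 - 87)/(205 - 1*279))) = 130034 + (263 + 13/(2*(591 + (-107 - 87)/(205 - 1*279)))) = 130034 + (263 + 13/(2*(591 - 194/(205 - 279)))) = 130034 + (263 + 13/(2*(591 - 194/(-74)))) = 130034 + (263 + 13/(2*(591 - 194*(-1/74)))) = 130034 + (263 + 13/(2*(591 + 97/37))) = 130034 + (263 + 13/(2*(21964/37))) = 130034 + (263 + (13/2)*(37/21964)) = 130034 + (263 + 481/43928) = 130034 + 11553545/43928 = 5723687097/43928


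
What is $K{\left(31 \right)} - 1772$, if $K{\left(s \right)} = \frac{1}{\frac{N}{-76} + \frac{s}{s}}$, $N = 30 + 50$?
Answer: $-1791$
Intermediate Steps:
$N = 80$
$K{\left(s \right)} = -19$ ($K{\left(s \right)} = \frac{1}{\frac{80}{-76} + \frac{s}{s}} = \frac{1}{80 \left(- \frac{1}{76}\right) + 1} = \frac{1}{- \frac{20}{19} + 1} = \frac{1}{- \frac{1}{19}} = -19$)
$K{\left(31 \right)} - 1772 = -19 - 1772 = -1791$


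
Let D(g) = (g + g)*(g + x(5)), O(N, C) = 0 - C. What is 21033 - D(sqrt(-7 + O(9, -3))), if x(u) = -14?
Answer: 21041 + 56*I ≈ 21041.0 + 56.0*I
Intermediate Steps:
O(N, C) = -C
D(g) = 2*g*(-14 + g) (D(g) = (g + g)*(g - 14) = (2*g)*(-14 + g) = 2*g*(-14 + g))
21033 - D(sqrt(-7 + O(9, -3))) = 21033 - 2*sqrt(-7 - 1*(-3))*(-14 + sqrt(-7 - 1*(-3))) = 21033 - 2*sqrt(-7 + 3)*(-14 + sqrt(-7 + 3)) = 21033 - 2*sqrt(-4)*(-14 + sqrt(-4)) = 21033 - 2*2*I*(-14 + 2*I) = 21033 - 4*I*(-14 + 2*I)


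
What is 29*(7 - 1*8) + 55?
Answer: 26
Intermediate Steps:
29*(7 - 1*8) + 55 = 29*(7 - 8) + 55 = 29*(-1) + 55 = -29 + 55 = 26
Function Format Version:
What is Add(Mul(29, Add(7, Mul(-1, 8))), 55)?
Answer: 26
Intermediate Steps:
Add(Mul(29, Add(7, Mul(-1, 8))), 55) = Add(Mul(29, Add(7, -8)), 55) = Add(Mul(29, -1), 55) = Add(-29, 55) = 26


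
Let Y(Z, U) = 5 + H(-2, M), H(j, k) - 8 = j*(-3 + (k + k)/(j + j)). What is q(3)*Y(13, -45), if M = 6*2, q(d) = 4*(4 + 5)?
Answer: 1116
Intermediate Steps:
q(d) = 36 (q(d) = 4*9 = 36)
M = 12
H(j, k) = 8 + j*(-3 + k/j) (H(j, k) = 8 + j*(-3 + (k + k)/(j + j)) = 8 + j*(-3 + (2*k)/((2*j))) = 8 + j*(-3 + (2*k)*(1/(2*j))) = 8 + j*(-3 + k/j))
Y(Z, U) = 31 (Y(Z, U) = 5 + (8 + 12 - 3*(-2)) = 5 + (8 + 12 + 6) = 5 + 26 = 31)
q(3)*Y(13, -45) = 36*31 = 1116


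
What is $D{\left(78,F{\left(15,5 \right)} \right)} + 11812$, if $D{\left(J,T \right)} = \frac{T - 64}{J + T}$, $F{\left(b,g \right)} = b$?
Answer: $\frac{1098467}{93} \approx 11811.0$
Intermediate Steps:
$D{\left(J,T \right)} = \frac{-64 + T}{J + T}$
$D{\left(78,F{\left(15,5 \right)} \right)} + 11812 = \frac{-64 + 15}{78 + 15} + 11812 = \frac{1}{93} \left(-49\right) + 11812 = - \frac{49}{93} + 11812 = \frac{1098467}{93}$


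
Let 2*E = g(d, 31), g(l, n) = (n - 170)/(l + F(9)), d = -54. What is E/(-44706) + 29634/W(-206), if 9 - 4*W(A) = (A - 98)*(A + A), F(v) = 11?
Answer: -455754663997/481508387124 ≈ -0.94651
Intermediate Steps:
g(l, n) = (-170 + n)/(11 + l) (g(l, n) = (n - 170)/(l + 11) = (-170 + n)/(11 + l))
E = 139/86 (E = ((-170 + 31)/(11 - 54))/2 = (-139/(-43))/2 = (-1/43*(-139))/2 = (½)*(139/43) = 139/86 ≈ 1.6163)
W(A) = 9/4 - A*(-98 + A)/2 (W(A) = 9/4 - (A - 98)*(A + A)/4 = 9/4 - (-98 + A)*2*A/4 = 9/4 - A*(-98 + A)/2)
E/(-44706) + 29634/W(-206) = (139/86)/(-44706) + 29634/(9/4 + 49*(-206) - ½*(-206)²) = (139/86)*(-1/44706) + 29634/(9/4 - 10094 - ½*42436) = -139/3844716 + 29634/(9/4 - 10094 - 21218) = -139/3844716 + 29634/(-125239/4) = -139/3844716 + 29634*(-4/125239) = -139/3844716 - 118536/125239 = -455754663997/481508387124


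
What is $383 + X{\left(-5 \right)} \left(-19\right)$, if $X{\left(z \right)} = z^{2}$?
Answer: $-92$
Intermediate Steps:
$383 + X{\left(-5 \right)} \left(-19\right) = 383 + \left(-5\right)^{2} \left(-19\right) = 383 + 25 \left(-19\right) = 383 - 475 = -92$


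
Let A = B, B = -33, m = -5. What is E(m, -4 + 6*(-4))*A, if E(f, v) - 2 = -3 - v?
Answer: -891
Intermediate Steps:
E(f, v) = -1 - v (E(f, v) = 2 + (-3 - v) = -1 - v)
A = -33
E(m, -4 + 6*(-4))*A = (-1 - (-4 + 6*(-4)))*(-33) = (-1 - (-4 - 24))*(-33) = (-1 - 1*(-28))*(-33) = (-1 + 28)*(-33) = 27*(-33) = -891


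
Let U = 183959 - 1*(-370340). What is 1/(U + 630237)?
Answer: 1/1184536 ≈ 8.4421e-7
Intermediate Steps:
U = 554299 (U = 183959 + 370340 = 554299)
1/(U + 630237) = 1/(554299 + 630237) = 1/1184536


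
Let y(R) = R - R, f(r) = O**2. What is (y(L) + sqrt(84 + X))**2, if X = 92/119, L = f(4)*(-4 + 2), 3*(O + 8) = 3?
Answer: 10088/119 ≈ 84.773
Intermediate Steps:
O = -7 (O = -8 + (1/3)*3 = -8 + 1 = -7)
f(r) = 49 (f(r) = (-7)**2 = 49)
L = -98 (L = 49*(-4 + 2) = 49*(-2) = -98)
y(R) = 0
X = 92/119 (X = 92*(1/119) = 92/119 ≈ 0.77311)
(y(L) + sqrt(84 + X))**2 = (0 + sqrt(84 + 92/119))**2 = (0 + sqrt(10088/119))**2 = (0 + 2*sqrt(300118)/119)**2 = (2*sqrt(300118)/119)**2 = 10088/119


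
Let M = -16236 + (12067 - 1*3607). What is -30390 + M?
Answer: -38166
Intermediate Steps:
M = -7776 (M = -16236 + (12067 - 3607) = -16236 + 8460 = -7776)
-30390 + M = -30390 - 7776 = -38166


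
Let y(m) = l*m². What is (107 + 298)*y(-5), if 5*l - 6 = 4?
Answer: 20250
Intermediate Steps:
l = 2 (l = 6/5 + (⅕)*4 = 6/5 + ⅘ = 2)
y(m) = 2*m²
(107 + 298)*y(-5) = (107 + 298)*(2*(-5)²) = 405*(2*25) = 405*50 = 20250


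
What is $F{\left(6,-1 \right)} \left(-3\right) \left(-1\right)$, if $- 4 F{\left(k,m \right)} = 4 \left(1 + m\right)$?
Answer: $0$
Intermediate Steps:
$F{\left(k,m \right)} = -1 - m$ ($F{\left(k,m \right)} = - \frac{4 \left(1 + m\right)}{4} = - \frac{4 + 4 m}{4} = -1 - m$)
$F{\left(6,-1 \right)} \left(-3\right) \left(-1\right) = \left(-1 - -1\right) \left(-3\right) \left(-1\right) = \left(-1 + 1\right) \left(-3\right) \left(-1\right) = 0 \left(-3\right) \left(-1\right) = 0 \left(-1\right) = 0$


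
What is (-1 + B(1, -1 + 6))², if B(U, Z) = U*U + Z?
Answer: 25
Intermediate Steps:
B(U, Z) = Z + U² (B(U, Z) = U² + Z = Z + U²)
(-1 + B(1, -1 + 6))² = (-1 + ((-1 + 6) + 1²))² = (-1 + (5 + 1))² = (-1 + 6)² = 5² = 25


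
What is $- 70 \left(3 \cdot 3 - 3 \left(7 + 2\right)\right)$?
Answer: $1260$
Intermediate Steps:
$- 70 \left(3 \cdot 3 - 3 \left(7 + 2\right)\right) = - 70 \left(9 - 27\right) = \left(-70\right) \left(-18\right) = 1260$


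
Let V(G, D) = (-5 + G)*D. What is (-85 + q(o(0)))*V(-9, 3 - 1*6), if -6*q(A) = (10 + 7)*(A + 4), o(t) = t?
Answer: -4046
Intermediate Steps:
V(G, D) = D*(-5 + G)
q(A) = -34/3 - 17*A/6 (q(A) = -(10 + 7)*(A + 4)/6 = -17*(4 + A)/6 = -(68 + 17*A)/6 = -34/3 - 17*A/6)
(-85 + q(o(0)))*V(-9, 3 - 1*6) = (-85 + (-34/3 - 17/6*0))*((3 - 1*6)*(-5 - 9)) = (-85 + (-34/3 + 0))*((3 - 6)*(-14)) = (-85 - 34/3)*(-3*(-14)) = -289/3*42 = -4046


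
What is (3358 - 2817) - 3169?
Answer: -2628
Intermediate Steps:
(3358 - 2817) - 3169 = 541 - 3169 = -2628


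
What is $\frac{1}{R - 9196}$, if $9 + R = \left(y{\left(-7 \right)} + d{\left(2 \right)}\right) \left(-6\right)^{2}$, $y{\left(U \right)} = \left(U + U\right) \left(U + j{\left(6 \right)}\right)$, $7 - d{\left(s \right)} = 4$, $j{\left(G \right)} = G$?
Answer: $- \frac{1}{8593} \approx -0.00011637$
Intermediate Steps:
$d{\left(s \right)} = 3$ ($d{\left(s \right)} = 7 - 4 = 3$)
$y{\left(U \right)} = 2 U \left(6 + U\right)$ ($y{\left(U \right)} = \left(U + U\right) \left(U + 6\right) = 2 U \left(6 + U\right)$)
$R = 603$ ($R = -9 + \left(2 \left(-7\right) \left(6 - 7\right) + 3\right) \left(-6\right)^{2} = -9 + \left(2 \left(-7\right) \left(-1\right) + 3\right) 36 = -9 + \left(14 + 3\right) 36 = -9 + 17 \cdot 36 = -9 + 612 = 603$)
$\frac{1}{R - 9196} = \frac{1}{603 - 9196} = \frac{1}{-8593} = - \frac{1}{8593}$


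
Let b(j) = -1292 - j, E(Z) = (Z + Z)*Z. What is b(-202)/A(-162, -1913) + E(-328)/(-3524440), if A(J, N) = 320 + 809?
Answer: -510570534/497386595 ≈ -1.0265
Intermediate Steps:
A(J, N) = 1129
E(Z) = 2*Z**2 (E(Z) = (2*Z)*Z = 2*Z**2)
b(-202)/A(-162, -1913) + E(-328)/(-3524440) = (-1292 - 1*(-202))/1129 + (2*(-328)**2)/(-3524440) = (-1292 + 202)*(1/1129) + (2*107584)*(-1/3524440) = -1090*1/1129 + 215168*(-1/3524440) = -1090/1129 - 26896/440555 = -510570534/497386595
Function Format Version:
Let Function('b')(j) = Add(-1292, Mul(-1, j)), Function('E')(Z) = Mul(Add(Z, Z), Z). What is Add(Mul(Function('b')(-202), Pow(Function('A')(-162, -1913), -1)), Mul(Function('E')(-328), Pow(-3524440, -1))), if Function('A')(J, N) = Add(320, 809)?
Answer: Rational(-510570534, 497386595) ≈ -1.0265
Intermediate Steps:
Function('A')(J, N) = 1129
Function('E')(Z) = Mul(2, Pow(Z, 2)) (Function('E')(Z) = Mul(Mul(2, Z), Z) = Mul(2, Pow(Z, 2)))
Add(Mul(Function('b')(-202), Pow(Function('A')(-162, -1913), -1)), Mul(Function('E')(-328), Pow(-3524440, -1))) = Add(Mul(Add(-1292, Mul(-1, -202)), Pow(1129, -1)), Mul(Mul(2, Pow(-328, 2)), Pow(-3524440, -1))) = Add(Mul(Add(-1292, 202), Rational(1, 1129)), Mul(Mul(2, 107584), Rational(-1, 3524440))) = Add(Mul(-1090, Rational(1, 1129)), Mul(215168, Rational(-1, 3524440))) = Add(Rational(-1090, 1129), Rational(-26896, 440555)) = Rational(-510570534, 497386595)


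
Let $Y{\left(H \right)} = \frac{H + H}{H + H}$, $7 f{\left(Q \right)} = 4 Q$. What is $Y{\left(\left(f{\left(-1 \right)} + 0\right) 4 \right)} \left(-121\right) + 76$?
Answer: $-45$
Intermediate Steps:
$f{\left(Q \right)} = \frac{4 Q}{7}$
$Y{\left(H \right)} = 1$ ($Y{\left(H \right)} = \frac{2 H}{2 H} = 2 H \frac{1}{2 H} = 1$)
$Y{\left(\left(f{\left(-1 \right)} + 0\right) 4 \right)} \left(-121\right) + 76 = 1 \left(-121\right) + 76 = -121 + 76 = -45$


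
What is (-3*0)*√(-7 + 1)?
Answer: 0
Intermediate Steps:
(-3*0)*√(-7 + 1) = 0*√(-6) = 0*(I*√6) = 0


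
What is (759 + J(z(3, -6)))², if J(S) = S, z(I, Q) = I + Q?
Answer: 571536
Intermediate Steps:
(759 + J(z(3, -6)))² = (759 + (3 - 6))² = (759 - 3)² = 756² = 571536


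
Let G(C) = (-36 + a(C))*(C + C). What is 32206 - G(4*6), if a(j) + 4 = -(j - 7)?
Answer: 34942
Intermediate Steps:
a(j) = 3 - j (a(j) = -4 - (j - 7) = -4 - (-7 + j) = -4 + (7 - j) = 3 - j)
G(C) = 2*C*(-33 - C) (G(C) = (-36 + (3 - C))*(C + C) = (-33 - C)*(2*C) = 2*C*(-33 - C))
32206 - G(4*6) = 32206 - (-2)*4*6*(33 + 4*6) = 32206 - (-2)*24*(33 + 24) = 32206 - (-2)*24*57 = 32206 - 1*(-2736) = 32206 + 2736 = 34942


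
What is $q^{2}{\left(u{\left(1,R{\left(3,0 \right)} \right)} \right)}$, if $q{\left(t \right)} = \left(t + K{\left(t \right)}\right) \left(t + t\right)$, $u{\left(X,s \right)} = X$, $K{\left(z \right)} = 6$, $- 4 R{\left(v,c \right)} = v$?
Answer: $196$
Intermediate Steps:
$R{\left(v,c \right)} = - \frac{v}{4}$
$q{\left(t \right)} = 2 t \left(6 + t\right)$ ($q{\left(t \right)} = \left(t + 6\right) \left(t + t\right) = \left(6 + t\right) 2 t = 2 t \left(6 + t\right)$)
$q^{2}{\left(u{\left(1,R{\left(3,0 \right)} \right)} \right)} = \left(2 \cdot 1 \left(6 + 1\right)\right)^{2} = \left(2 \cdot 1 \cdot 7\right)^{2} = 14^{2} = 196$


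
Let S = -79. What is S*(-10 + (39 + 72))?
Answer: -7979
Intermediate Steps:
S*(-10 + (39 + 72)) = -79*(-10 + (39 + 72)) = -79*(-10 + 111) = -79*101 = -7979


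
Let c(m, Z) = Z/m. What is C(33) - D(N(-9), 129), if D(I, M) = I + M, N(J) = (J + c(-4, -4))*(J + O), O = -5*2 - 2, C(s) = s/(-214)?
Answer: -63591/214 ≈ -297.15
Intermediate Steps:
C(s) = -s/214 (C(s) = s*(-1/214) = -s/214)
O = -12 (O = -10 - 2 = -12)
N(J) = (1 + J)*(-12 + J) (N(J) = (J - 4/(-4))*(J - 12) = (J - 4*(-¼))*(-12 + J) = (J + 1)*(-12 + J) = (1 + J)*(-12 + J))
C(33) - D(N(-9), 129) = -1/214*33 - ((-12 + (-9)² - 11*(-9)) + 129) = -33/214 - ((-12 + 81 + 99) + 129) = -33/214 - (168 + 129) = -33/214 - 1*297 = -33/214 - 297 = -63591/214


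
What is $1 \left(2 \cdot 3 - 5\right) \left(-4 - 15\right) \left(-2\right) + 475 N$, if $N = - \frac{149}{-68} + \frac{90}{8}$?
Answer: $\frac{218367}{34} \approx 6422.6$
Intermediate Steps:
$N = \frac{457}{34}$ ($N = \left(-149\right) \left(- \frac{1}{68}\right) + 90 \cdot \frac{1}{8} = \frac{149}{68} + \frac{45}{4} = \frac{457}{34} \approx 13.441$)
$1 \left(2 \cdot 3 - 5\right) \left(-4 - 15\right) \left(-2\right) + 475 N = 1 \left(2 \cdot 3 - 5\right) \left(-4 - 15\right) \left(-2\right) + 475 \cdot \frac{457}{34} = 1 \left(6 - 5\right) \left(-4 - 15\right) \left(-2\right) + \frac{217075}{34} = 1 \cdot 1 \left(-19\right) \left(-2\right) + \frac{217075}{34} = 1 \left(-19\right) \left(-2\right) + \frac{217075}{34} = \left(-19\right) \left(-2\right) + \frac{217075}{34} = 38 + \frac{217075}{34} = \frac{218367}{34}$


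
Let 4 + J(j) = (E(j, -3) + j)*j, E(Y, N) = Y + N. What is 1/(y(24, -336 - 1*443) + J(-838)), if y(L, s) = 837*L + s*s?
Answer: 1/2033927 ≈ 4.9166e-7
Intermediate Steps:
y(L, s) = s² + 837*L (y(L, s) = 837*L + s² = s² + 837*L)
E(Y, N) = N + Y
J(j) = -4 + j*(-3 + 2*j) (J(j) = -4 + ((-3 + j) + j)*j = -4 + (-3 + 2*j)*j = -4 + j*(-3 + 2*j))
1/(y(24, -336 - 1*443) + J(-838)) = 1/(((-336 - 1*443)² + 837*24) + (-4 + (-838)² - 838*(-3 - 838))) = 1/(((-336 - 443)² + 20088) + (-4 + 702244 - 838*(-841))) = 1/(((-779)² + 20088) + (-4 + 702244 + 704758)) = 1/((606841 + 20088) + 1406998) = 1/(626929 + 1406998) = 1/2033927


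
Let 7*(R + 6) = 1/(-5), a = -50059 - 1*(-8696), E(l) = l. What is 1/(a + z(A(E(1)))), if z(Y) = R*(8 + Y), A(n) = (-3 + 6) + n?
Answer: -35/1450237 ≈ -2.4134e-5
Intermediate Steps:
a = -41363 (a = -50059 + 8696 = -41363)
R = -211/35 (R = -6 + (⅐)/(-5) = -6 + (⅐)*(-⅕) = -6 - 1/35 = -211/35 ≈ -6.0286)
A(n) = 3 + n
z(Y) = -1688/35 - 211*Y/35 (z(Y) = -211*(8 + Y)/35 = -1688/35 - 211*Y/35)
1/(a + z(A(E(1)))) = 1/(-41363 + (-1688/35 - 211*(3 + 1)/35)) = 1/(-41363 + (-1688/35 - 211/35*4)) = 1/(-41363 + (-1688/35 - 844/35)) = 1/(-41363 - 2532/35) = 1/(-1450237/35) = -35/1450237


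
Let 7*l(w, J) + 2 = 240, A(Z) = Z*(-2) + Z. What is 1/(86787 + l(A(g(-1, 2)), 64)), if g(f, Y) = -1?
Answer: 1/86821 ≈ 1.1518e-5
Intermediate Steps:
A(Z) = -Z (A(Z) = -2*Z + Z = -Z)
l(w, J) = 34 (l(w, J) = -2/7 + (⅐)*240 = -2/7 + 240/7 = 34)
1/(86787 + l(A(g(-1, 2)), 64)) = 1/(86787 + 34) = 1/86821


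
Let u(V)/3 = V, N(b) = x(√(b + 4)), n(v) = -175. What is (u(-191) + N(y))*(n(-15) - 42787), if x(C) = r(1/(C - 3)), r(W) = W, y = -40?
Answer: 369301352/15 + 85924*I/15 ≈ 2.462e+7 + 5728.3*I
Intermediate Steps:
x(C) = 1/(-3 + C) (x(C) = 1/(C - 3) = 1/(-3 + C))
N(b) = 1/(-3 + √(4 + b)) (N(b) = 1/(-3 + √(b + 4)) = 1/(-3 + √(4 + b)))
u(V) = 3*V
(u(-191) + N(y))*(n(-15) - 42787) = (3*(-191) + 1/(-3 + √(4 - 40)))*(-175 - 42787) = (-573 + 1/(-3 + √(-36)))*(-42962) = (-573 + 1/(-3 + 6*I))*(-42962) = (-573 + (-3 - 6*I)/45)*(-42962) = 24617226 - 42962*(-3 - 6*I)/45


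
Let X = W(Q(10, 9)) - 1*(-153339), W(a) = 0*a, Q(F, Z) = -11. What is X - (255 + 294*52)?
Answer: 137796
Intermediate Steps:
W(a) = 0
X = 153339 (X = 0 - 1*(-153339) = 0 + 153339 = 153339)
X - (255 + 294*52) = 153339 - (255 + 294*52) = 153339 - (255 + 15288) = 153339 - 1*15543 = 153339 - 15543 = 137796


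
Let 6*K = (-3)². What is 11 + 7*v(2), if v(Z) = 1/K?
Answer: 47/3 ≈ 15.667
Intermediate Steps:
K = 3/2 (K = (⅙)*(-3)² = (⅙)*9 = 3/2 ≈ 1.5000)
v(Z) = ⅔ (v(Z) = 1/(3/2) = ⅔)
11 + 7*v(2) = 11 + 7*(⅔) = 11 + 14/3 = 47/3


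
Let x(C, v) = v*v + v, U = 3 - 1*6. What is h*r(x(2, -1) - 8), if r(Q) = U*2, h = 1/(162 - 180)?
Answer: 1/3 ≈ 0.33333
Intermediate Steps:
U = -3 (U = 3 - 6 = -3)
x(C, v) = v + v**2 (x(C, v) = v**2 + v = v + v**2)
h = -1/18 (h = 1/(-18) = -1/18 ≈ -0.055556)
r(Q) = -6 (r(Q) = -3*2 = -6)
h*r(x(2, -1) - 8) = -1/18*(-6) = 1/3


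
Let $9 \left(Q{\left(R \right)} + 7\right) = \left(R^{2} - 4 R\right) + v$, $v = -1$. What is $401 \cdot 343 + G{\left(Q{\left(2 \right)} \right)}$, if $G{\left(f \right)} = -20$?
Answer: $137523$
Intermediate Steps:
$Q{\left(R \right)} = - \frac{64}{9} - \frac{4 R}{9} + \frac{R^{2}}{9}$ ($Q{\left(R \right)} = -7 + \frac{\left(R^{2} - 4 R\right) - 1}{9} = -7 + \frac{-1 + R^{2} - 4 R}{9} = -7 - \left(\frac{1}{9} - \frac{R^{2}}{9} + \frac{4 R}{9}\right) = - \frac{64}{9} - \frac{4 R}{9} + \frac{R^{2}}{9}$)
$401 \cdot 343 + G{\left(Q{\left(2 \right)} \right)} = 401 \cdot 343 - 20 = 137543 - 20 = 137523$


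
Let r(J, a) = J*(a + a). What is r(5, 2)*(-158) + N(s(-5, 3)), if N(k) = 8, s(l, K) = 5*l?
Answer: -3152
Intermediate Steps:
r(J, a) = 2*J*a (r(J, a) = J*(2*a) = 2*J*a)
r(5, 2)*(-158) + N(s(-5, 3)) = (2*5*2)*(-158) + 8 = 20*(-158) + 8 = -3160 + 8 = -3152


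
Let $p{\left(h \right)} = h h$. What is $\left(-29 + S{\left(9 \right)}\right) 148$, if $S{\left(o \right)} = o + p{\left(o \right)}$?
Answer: $9028$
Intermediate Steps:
$p{\left(h \right)} = h^{2}$
$S{\left(o \right)} = o + o^{2}$
$\left(-29 + S{\left(9 \right)}\right) 148 = \left(-29 + 9 \left(1 + 9\right)\right) 148 = \left(-29 + 9 \cdot 10\right) 148 = \left(-29 + 90\right) 148 = 61 \cdot 148 = 9028$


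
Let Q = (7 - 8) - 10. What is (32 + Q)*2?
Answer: 42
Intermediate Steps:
Q = -11 (Q = -1 - 10 = -11)
(32 + Q)*2 = (32 - 11)*2 = 21*2 = 42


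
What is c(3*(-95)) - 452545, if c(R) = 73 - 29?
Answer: -452501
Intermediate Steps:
c(R) = 44
c(3*(-95)) - 452545 = 44 - 452545 = -452501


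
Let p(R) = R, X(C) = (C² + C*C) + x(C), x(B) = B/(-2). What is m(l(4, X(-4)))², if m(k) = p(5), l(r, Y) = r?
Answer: 25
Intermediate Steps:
x(B) = -B/2 (x(B) = B*(-½) = -B/2)
X(C) = 2*C² - C/2 (X(C) = (C² + C*C) - C/2 = (C² + C²) - C/2 = 2*C² - C/2)
m(k) = 5
m(l(4, X(-4)))² = 5² = 25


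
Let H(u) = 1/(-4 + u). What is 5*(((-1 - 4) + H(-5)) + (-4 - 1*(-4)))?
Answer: -230/9 ≈ -25.556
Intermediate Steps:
H(u) = 1/(-4 + u)
5*(((-1 - 4) + H(-5)) + (-4 - 1*(-4))) = 5*(((-1 - 4) + 1/(-4 - 5)) + (-4 - 1*(-4))) = 5*((-5 + 1/(-9)) + (-4 + 4)) = 5*((-5 - 1/9) + 0) = 5*(-46/9 + 0) = 5*(-46/9) = -230/9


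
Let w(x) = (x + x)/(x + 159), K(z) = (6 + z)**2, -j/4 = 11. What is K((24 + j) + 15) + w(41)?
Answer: 141/100 ≈ 1.4100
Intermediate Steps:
j = -44 (j = -4*11 = -44)
w(x) = 2*x/(159 + x) (w(x) = (2*x)/(159 + x) = 2*x/(159 + x))
K((24 + j) + 15) + w(41) = (6 + ((24 - 44) + 15))**2 + 2*41/(159 + 41) = (6 + (-20 + 15))**2 + 2*41/200 = (6 - 5)**2 + 2*41*(1/200) = 1**2 + 41/100 = 1 + 41/100 = 141/100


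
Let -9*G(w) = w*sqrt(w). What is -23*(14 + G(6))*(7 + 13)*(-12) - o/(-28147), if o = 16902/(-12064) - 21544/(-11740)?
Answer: 38509569624311867/498312236240 - 3680*sqrt(6) ≈ 68266.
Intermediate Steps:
o = 7684667/17703920 (o = 16902*(-1/12064) - 21544*(-1/11740) = -8451/6032 + 5386/2935 = 7684667/17703920 ≈ 0.43407)
G(w) = -w**(3/2)/9 (G(w) = -w*sqrt(w)/9 = -w**(3/2)/9)
-23*(14 + G(6))*(7 + 13)*(-12) - o/(-28147) = -23*(14 - 2*sqrt(6)/3)*(7 + 13)*(-12) - 7684667/(17703920*(-28147)) = -23*(14 - 2*sqrt(6)/3)*20*(-12) - 7684667*(-1)/(17703920*28147) = -23*(14 - 2*sqrt(6)/3)*20*(-12) - 1*(-7684667/498312236240) = -23*(280 - 40*sqrt(6)/3)*(-12) + 7684667/498312236240 = (-6440 + 920*sqrt(6)/3)*(-12) + 7684667/498312236240 = (77280 - 3680*sqrt(6)) + 7684667/498312236240 = 38509569624311867/498312236240 - 3680*sqrt(6)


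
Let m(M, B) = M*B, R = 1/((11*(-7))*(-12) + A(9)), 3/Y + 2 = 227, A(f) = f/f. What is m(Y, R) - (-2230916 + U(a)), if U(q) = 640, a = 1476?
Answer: 154725397501/69375 ≈ 2.2303e+6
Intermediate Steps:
A(f) = 1
Y = 1/75 (Y = 3/(-2 + 227) = 3/225 = 3*(1/225) = 1/75 ≈ 0.013333)
R = 1/925 (R = 1/((11*(-7))*(-12) + 1) = 1/(-77*(-12) + 1) = 1/(924 + 1) = 1/925 ≈ 0.0010811)
m(M, B) = B*M
m(Y, R) - (-2230916 + U(a)) = (1/925)*(1/75) - (-2230916 + 640) = 1/69375 - 1*(-2230276) = 1/69375 + 2230276 = 154725397501/69375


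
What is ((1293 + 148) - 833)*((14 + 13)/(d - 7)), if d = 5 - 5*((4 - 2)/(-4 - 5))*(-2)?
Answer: -3888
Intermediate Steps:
d = 25/9 (d = 5 - 5*(2/(-9))*(-2) = 5 - 5*(2*(-1/9))*(-2) = 5 - 5*(-2/9)*(-2) = 5 - (-10)*(-2)/9 = 5 - 1*20/9 = 5 - 20/9 = 25/9 ≈ 2.7778)
((1293 + 148) - 833)*((14 + 13)/(d - 7)) = ((1293 + 148) - 833)*((14 + 13)/(25/9 - 7)) = (1441 - 833)*(27/(-38/9)) = 608*(27*(-9/38)) = 608*(-243/38) = -3888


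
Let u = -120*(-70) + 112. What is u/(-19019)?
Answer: -64/143 ≈ -0.44755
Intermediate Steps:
u = 8512 (u = 8400 + 112 = 8512)
u/(-19019) = 8512/(-19019) = 8512*(-1/19019) = -64/143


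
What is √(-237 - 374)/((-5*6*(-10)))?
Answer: I*√611/300 ≈ 0.082395*I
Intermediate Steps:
√(-237 - 374)/((-5*6*(-10))) = √(-611)/((-30*(-10))) = (I*√611)/300 = (I*√611)*(1/300) = I*√611/300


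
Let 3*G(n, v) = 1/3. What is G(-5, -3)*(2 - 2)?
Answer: 0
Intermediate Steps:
G(n, v) = ⅑ (G(n, v) = (⅓)/3 = (⅓)*(⅓) = ⅑)
G(-5, -3)*(2 - 2) = (2 - 2)/9 = (⅑)*0 = 0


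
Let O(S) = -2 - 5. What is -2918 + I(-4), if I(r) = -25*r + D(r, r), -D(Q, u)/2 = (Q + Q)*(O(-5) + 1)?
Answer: -2914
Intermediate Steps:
O(S) = -7
D(Q, u) = 24*Q (D(Q, u) = -2*(Q + Q)*(-7 + 1) = -2*2*Q*(-6) = -(-24)*Q = 24*Q)
I(r) = -r (I(r) = -25*r + 24*r = -r)
-2918 + I(-4) = -2918 - 1*(-4) = -2918 + 4 = -2914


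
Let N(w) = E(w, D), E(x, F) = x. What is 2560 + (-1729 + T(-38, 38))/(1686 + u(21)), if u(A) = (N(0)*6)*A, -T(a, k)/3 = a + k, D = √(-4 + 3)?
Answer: 4314431/1686 ≈ 2559.0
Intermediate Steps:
D = I (D = √(-1) = I ≈ 1.0*I)
T(a, k) = -3*a - 3*k (T(a, k) = -3*(a + k) = -3*a - 3*k)
N(w) = w
u(A) = 0 (u(A) = (0*6)*A = 0*A = 0)
2560 + (-1729 + T(-38, 38))/(1686 + u(21)) = 2560 + (-1729 + (-3*(-38) - 3*38))/(1686 + 0) = 2560 + (-1729 + (114 - 114))/1686 = 2560 + (-1729 + 0)*(1/1686) = 2560 - 1729*1/1686 = 2560 - 1729/1686 = 4314431/1686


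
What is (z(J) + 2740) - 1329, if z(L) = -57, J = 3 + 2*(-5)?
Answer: 1354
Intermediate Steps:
J = -7 (J = 3 - 10 = -7)
(z(J) + 2740) - 1329 = (-57 + 2740) - 1329 = 2683 - 1329 = 1354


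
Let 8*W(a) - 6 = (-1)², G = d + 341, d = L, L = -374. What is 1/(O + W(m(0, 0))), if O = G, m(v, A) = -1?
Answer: -8/257 ≈ -0.031128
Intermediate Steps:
d = -374
G = -33 (G = -374 + 341 = -33)
O = -33
W(a) = 7/8 (W(a) = ¾ + (⅛)*(-1)² = ¾ + (⅛)*1 = ¾ + ⅛ = 7/8)
1/(O + W(m(0, 0))) = 1/(-33 + 7/8) = 1/(-257/8) = -8/257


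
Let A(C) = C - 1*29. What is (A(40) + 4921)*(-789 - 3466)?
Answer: -20985660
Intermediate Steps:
A(C) = -29 + C (A(C) = C - 29 = -29 + C)
(A(40) + 4921)*(-789 - 3466) = ((-29 + 40) + 4921)*(-789 - 3466) = (11 + 4921)*(-4255) = 4932*(-4255) = -20985660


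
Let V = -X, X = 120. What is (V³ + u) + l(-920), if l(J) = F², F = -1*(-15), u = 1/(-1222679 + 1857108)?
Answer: -1096150565474/634429 ≈ -1.7278e+6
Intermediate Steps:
u = 1/634429 ≈ 1.5762e-6
F = 15
V = -120 (V = -1*120 = -120)
l(J) = 225 (l(J) = 15² = 225)
(V³ + u) + l(-920) = ((-120)³ + 1/634429) + 225 = (-1728000 + 1/634429) + 225 = -1096293311999/634429 + 225 = -1096150565474/634429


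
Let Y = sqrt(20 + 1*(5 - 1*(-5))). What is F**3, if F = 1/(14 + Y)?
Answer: (14 + sqrt(30))**(-3) ≈ 0.00013534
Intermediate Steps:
Y = sqrt(30) (Y = sqrt(20 + 1*(5 + 5)) = sqrt(20 + 1*10) = sqrt(20 + 10) = sqrt(30) ≈ 5.4772)
F = 1/(14 + sqrt(30)) ≈ 0.051342
F**3 = (7/83 - sqrt(30)/166)**3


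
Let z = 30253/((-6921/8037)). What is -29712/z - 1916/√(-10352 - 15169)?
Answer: 22848528/27015929 + 1916*I*√25521/25521 ≈ 0.84574 + 11.994*I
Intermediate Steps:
z = -27015929/769 (z = 30253/((-6921*1/8037)) = 30253/(-769/893) = 30253*(-893/769) = -27015929/769 ≈ -35131.)
-29712/z - 1916/√(-10352 - 15169) = -29712/(-27015929/769) - 1916/√(-10352 - 15169) = -29712*(-769/27015929) - 1916*(-I*√25521/25521) = 22848528/27015929 - 1916*(-I*√25521/25521) = 22848528/27015929 - (-1916)*I*√25521/25521 = 22848528/27015929 + 1916*I*√25521/25521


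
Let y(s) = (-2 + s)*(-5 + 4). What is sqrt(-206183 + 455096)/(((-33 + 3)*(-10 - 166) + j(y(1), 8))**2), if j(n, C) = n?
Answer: 9*sqrt(3073)/27888961 ≈ 1.7889e-5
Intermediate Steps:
y(s) = 2 - s (y(s) = (-2 + s)*(-1) = 2 - s)
sqrt(-206183 + 455096)/(((-33 + 3)*(-10 - 166) + j(y(1), 8))**2) = sqrt(-206183 + 455096)/(((-33 + 3)*(-10 - 166) + (2 - 1*1))**2) = sqrt(248913)/((-30*(-176) + (2 - 1))**2) = (9*sqrt(3073))/((5280 + 1)**2) = (9*sqrt(3073))/(5281**2) = (9*sqrt(3073))/27888961 = (9*sqrt(3073))*(1/27888961) = 9*sqrt(3073)/27888961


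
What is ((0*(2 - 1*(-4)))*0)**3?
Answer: 0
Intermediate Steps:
((0*(2 - 1*(-4)))*0)**3 = ((0*(2 + 4))*0)**3 = ((0*6)*0)**3 = (0*0)**3 = 0**3 = 0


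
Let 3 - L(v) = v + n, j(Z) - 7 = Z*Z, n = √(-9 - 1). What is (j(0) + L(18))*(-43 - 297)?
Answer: 2720 + 340*I*√10 ≈ 2720.0 + 1075.2*I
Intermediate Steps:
n = I*√10 (n = √(-10) = I*√10 ≈ 3.1623*I)
j(Z) = 7 + Z² (j(Z) = 7 + Z*Z = 7 + Z²)
L(v) = 3 - v - I*√10 (L(v) = 3 - (v + I*√10) = 3 + (-v - I*√10) = 3 - v - I*√10)
(j(0) + L(18))*(-43 - 297) = ((7 + 0²) + (3 - 1*18 - I*√10))*(-43 - 297) = ((7 + 0) + (3 - 18 - I*√10))*(-340) = (7 + (-15 - I*√10))*(-340) = (-8 - I*√10)*(-340) = 2720 + 340*I*√10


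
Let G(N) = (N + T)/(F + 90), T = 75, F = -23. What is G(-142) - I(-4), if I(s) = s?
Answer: 3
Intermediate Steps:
G(N) = 75/67 + N/67 (G(N) = (N + 75)/(-23 + 90) = (75 + N)/67 = (75 + N)*(1/67) = 75/67 + N/67)
G(-142) - I(-4) = (75/67 + (1/67)*(-142)) - 1*(-4) = (75/67 - 142/67) + 4 = -1 + 4 = 3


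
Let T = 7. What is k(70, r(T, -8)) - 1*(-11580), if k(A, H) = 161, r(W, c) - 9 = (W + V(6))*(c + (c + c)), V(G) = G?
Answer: 11741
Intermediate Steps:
r(W, c) = 9 + 3*c*(6 + W) (r(W, c) = 9 + (W + 6)*(c + (c + c)) = 9 + (6 + W)*(c + 2*c) = 9 + (6 + W)*(3*c) = 9 + 3*c*(6 + W))
k(70, r(T, -8)) - 1*(-11580) = 161 - 1*(-11580) = 161 + 11580 = 11741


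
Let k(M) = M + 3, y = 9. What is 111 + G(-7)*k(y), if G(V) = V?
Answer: 27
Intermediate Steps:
k(M) = 3 + M
111 + G(-7)*k(y) = 111 - 7*(3 + 9) = 111 - 7*12 = 111 - 84 = 27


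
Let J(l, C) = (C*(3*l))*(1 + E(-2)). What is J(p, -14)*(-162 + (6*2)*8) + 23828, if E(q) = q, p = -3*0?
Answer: 23828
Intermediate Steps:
p = 0
J(l, C) = -3*C*l (J(l, C) = (C*(3*l))*(1 - 2) = (3*C*l)*(-1) = -3*C*l)
J(p, -14)*(-162 + (6*2)*8) + 23828 = (-3*(-14)*0)*(-162 + (6*2)*8) + 23828 = 0*(-162 + 12*8) + 23828 = 0*(-162 + 96) + 23828 = 0*(-66) + 23828 = 0 + 23828 = 23828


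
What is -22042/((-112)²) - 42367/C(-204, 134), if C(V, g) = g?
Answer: -133601319/420224 ≈ -317.93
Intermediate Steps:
-22042/((-112)²) - 42367/C(-204, 134) = -22042/((-112)²) - 42367/134 = -22042/12544 - 42367*1/134 = -22042*1/12544 - 42367/134 = -11021/6272 - 42367/134 = -133601319/420224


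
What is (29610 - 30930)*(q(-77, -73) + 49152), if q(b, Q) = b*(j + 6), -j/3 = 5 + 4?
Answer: -67015080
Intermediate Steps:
j = -27 (j = -3*(5 + 4) = -3*9 = -27)
q(b, Q) = -21*b (q(b, Q) = b*(-27 + 6) = b*(-21) = -21*b)
(29610 - 30930)*(q(-77, -73) + 49152) = (29610 - 30930)*(-21*(-77) + 49152) = -1320*(1617 + 49152) = -1320*50769 = -67015080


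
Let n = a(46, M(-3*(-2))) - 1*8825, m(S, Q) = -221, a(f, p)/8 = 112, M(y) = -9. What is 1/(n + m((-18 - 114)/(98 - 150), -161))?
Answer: -1/8150 ≈ -0.00012270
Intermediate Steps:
a(f, p) = 896 (a(f, p) = 8*112 = 896)
n = -7929 (n = 896 - 1*8825 = 896 - 8825 = -7929)
1/(n + m((-18 - 114)/(98 - 150), -161)) = 1/(-7929 - 221) = 1/(-8150) = -1/8150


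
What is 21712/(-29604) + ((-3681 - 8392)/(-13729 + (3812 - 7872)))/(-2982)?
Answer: -32003041313/43622150222 ≈ -0.73364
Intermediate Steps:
21712/(-29604) + ((-3681 - 8392)/(-13729 + (3812 - 7872)))/(-2982) = 21712*(-1/29604) - 12073/(-13729 - 4060)*(-1/2982) = -5428/7401 - 12073/(-17789)*(-1/2982) = -5428/7401 - 12073*(-1/17789)*(-1/2982) = -5428/7401 + (12073/17789)*(-1/2982) = -5428/7401 - 12073/53046798 = -32003041313/43622150222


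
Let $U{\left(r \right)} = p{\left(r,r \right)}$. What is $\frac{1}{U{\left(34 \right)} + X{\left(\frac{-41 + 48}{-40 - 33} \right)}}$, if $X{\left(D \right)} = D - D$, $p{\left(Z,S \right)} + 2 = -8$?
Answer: $- \frac{1}{10} \approx -0.1$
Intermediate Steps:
$p{\left(Z,S \right)} = -10$ ($p{\left(Z,S \right)} = -2 - 8 = -10$)
$X{\left(D \right)} = 0$
$U{\left(r \right)} = -10$
$\frac{1}{U{\left(34 \right)} + X{\left(\frac{-41 + 48}{-40 - 33} \right)}} = \frac{1}{-10 + 0} = \frac{1}{-10} = - \frac{1}{10}$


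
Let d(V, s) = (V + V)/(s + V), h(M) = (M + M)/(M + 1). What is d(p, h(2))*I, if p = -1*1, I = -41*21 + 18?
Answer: 5058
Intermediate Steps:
I = -843 (I = -861 + 18 = -843)
p = -1
h(M) = 2*M/(1 + M) (h(M) = (2*M)/(1 + M) = 2*M/(1 + M))
d(V, s) = 2*V/(V + s) (d(V, s) = (2*V)/(V + s) = 2*V/(V + s))
d(p, h(2))*I = (2*(-1)/(-1 + 2*2/(1 + 2)))*(-843) = (2*(-1)/(-1 + 2*2/3))*(-843) = (2*(-1)/(-1 + 2*2*(⅓)))*(-843) = (2*(-1)/(-1 + 4/3))*(-843) = (2*(-1)/(⅓))*(-843) = (2*(-1)*3)*(-843) = -6*(-843) = 5058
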